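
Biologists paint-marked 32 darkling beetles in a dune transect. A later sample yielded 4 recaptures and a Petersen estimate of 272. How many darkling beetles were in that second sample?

C = 34

From N = M·C/R: C = N·R / M = 272·4 / 32 = 1088 / 32 = 34.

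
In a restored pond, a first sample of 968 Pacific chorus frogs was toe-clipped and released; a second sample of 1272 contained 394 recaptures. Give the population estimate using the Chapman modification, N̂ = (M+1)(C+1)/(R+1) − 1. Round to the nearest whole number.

N̂ = (968+1)(1272+1)/(394+1) − 1 = 969·1273/395 − 1
= 1233537/395 − 1 ≈ 3122.9 − 1 ≈ 3121.9 → 3122

N ≈ 3122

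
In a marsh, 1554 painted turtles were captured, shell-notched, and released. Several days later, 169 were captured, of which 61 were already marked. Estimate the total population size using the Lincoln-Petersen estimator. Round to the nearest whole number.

Lincoln-Petersen assumes M/N = R/C, so N = M·C / R.
N = (1554 × 169) / 61 = 262626 / 61 ≈ 4305.3 → 4305

N ≈ 4305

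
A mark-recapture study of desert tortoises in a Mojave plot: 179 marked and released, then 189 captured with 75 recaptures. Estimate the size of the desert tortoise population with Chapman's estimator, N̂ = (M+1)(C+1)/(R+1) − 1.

N = 449

N̂ = (179+1)(189+1)/(75+1) − 1 = 180·190/76 − 1
= 34200/76 − 1 = 450 − 1 = 449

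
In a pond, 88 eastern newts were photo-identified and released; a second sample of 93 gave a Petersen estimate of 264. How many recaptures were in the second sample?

From N = M·C/R: R = M·C / N = 88·93 / 264 = 8184 / 264 = 31.

R = 31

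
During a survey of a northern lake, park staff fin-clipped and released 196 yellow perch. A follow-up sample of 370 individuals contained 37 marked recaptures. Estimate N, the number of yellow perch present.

The marked fraction in the recapture sample should equal the marked fraction in the population: 37/370 = 196/N.
N = (196 × 370) / 37 = 72520 / 37 = 1960

N = 1960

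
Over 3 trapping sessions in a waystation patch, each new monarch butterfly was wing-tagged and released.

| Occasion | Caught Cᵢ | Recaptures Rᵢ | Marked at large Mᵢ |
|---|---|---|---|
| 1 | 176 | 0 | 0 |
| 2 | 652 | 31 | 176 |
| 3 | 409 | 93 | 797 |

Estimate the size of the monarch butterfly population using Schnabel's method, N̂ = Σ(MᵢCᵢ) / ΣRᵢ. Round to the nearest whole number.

Σ MᵢCᵢ = 0·176 + 176·652 + 797·409 = 0 + 114752 + 325973 = 440725
Σ Rᵢ = 0 + 31 + 93 = 124
N̂ = 440725 / 124 ≈ 3554.2 → 3554

N ≈ 3554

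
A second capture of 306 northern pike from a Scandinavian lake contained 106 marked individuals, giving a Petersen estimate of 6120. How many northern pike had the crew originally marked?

M = 2120

From N = M·C/R: M = N·R / C = 6120·106 / 306 = 648720 / 306 = 2120.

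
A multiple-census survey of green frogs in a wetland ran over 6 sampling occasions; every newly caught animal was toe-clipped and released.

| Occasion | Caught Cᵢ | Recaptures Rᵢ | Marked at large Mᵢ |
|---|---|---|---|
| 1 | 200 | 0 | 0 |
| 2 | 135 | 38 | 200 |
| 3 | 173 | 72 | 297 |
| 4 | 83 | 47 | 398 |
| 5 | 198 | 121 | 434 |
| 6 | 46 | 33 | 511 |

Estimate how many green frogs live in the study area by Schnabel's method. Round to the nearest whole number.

N ≈ 710

Σ MᵢCᵢ = 0·200 + 200·135 + 297·173 + 398·83 + 434·198 + 511·46 = 0 + 27000 + 51381 + 33034 + 85932 + 23506 = 220853
Σ Rᵢ = 0 + 38 + 72 + 47 + 121 + 33 = 311
N̂ = 220853 / 311 ≈ 710.1 → 710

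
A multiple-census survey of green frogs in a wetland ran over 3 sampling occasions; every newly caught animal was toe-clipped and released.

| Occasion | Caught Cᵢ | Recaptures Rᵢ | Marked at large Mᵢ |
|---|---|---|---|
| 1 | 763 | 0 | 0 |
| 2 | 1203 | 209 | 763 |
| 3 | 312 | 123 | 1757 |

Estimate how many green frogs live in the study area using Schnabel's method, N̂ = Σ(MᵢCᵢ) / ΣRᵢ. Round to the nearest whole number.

N ≈ 4416

Σ MᵢCᵢ = 0·763 + 763·1203 + 1757·312 = 0 + 917889 + 548184 = 1466073
Σ Rᵢ = 0 + 209 + 123 = 332
N̂ = 1466073 / 332 ≈ 4415.9 → 4416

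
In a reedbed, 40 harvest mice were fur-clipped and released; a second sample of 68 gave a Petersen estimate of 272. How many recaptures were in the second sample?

From N = M·C/R: R = M·C / N = 40·68 / 272 = 2720 / 272 = 10.

R = 10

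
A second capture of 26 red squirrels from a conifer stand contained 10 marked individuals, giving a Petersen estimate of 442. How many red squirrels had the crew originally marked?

M = 170

From N = M·C/R: M = N·R / C = 442·10 / 26 = 4420 / 26 = 170.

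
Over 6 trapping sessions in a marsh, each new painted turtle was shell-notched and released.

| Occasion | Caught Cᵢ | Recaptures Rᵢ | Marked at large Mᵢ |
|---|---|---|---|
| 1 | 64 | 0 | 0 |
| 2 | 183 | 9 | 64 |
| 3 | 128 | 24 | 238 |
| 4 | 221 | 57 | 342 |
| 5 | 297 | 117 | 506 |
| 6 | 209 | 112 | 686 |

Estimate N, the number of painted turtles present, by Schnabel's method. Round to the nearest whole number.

Σ MᵢCᵢ = 0·64 + 64·183 + 238·128 + 342·221 + 506·297 + 686·209 = 0 + 11712 + 30464 + 75582 + 150282 + 143374 = 411414
Σ Rᵢ = 0 + 9 + 24 + 57 + 117 + 112 = 319
N̂ = 411414 / 319 ≈ 1289.7 → 1290

N ≈ 1290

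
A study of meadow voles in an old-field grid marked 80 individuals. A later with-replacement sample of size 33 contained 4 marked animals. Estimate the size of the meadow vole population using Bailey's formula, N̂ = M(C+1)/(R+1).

N = 544

N̂ = 80·(33+1)/(4+1) = 80·34/5 = 2720/5 = 544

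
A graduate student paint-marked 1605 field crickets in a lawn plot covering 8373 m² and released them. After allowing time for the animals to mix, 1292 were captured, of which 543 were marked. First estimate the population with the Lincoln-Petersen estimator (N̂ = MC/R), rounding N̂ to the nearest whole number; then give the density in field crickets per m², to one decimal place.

density ≈ 0.5 field crickets per m²

N̂ = 1605·1292/543 = 2073660/543 ≈ 3818.9 → 3819
Density = N̂ / area = 3819 / 8373 ≈ 0.46 → 0.5 per m²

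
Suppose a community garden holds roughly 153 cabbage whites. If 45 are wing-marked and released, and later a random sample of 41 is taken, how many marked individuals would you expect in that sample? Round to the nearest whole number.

The marked fraction of the population is 45/153, so in a sample of 41 expect C·(M/N) marked.
E[R] = 45 × 41 / 153 = 1845 / 153 ≈ 12.1 → 12

expected recaptures ≈ 12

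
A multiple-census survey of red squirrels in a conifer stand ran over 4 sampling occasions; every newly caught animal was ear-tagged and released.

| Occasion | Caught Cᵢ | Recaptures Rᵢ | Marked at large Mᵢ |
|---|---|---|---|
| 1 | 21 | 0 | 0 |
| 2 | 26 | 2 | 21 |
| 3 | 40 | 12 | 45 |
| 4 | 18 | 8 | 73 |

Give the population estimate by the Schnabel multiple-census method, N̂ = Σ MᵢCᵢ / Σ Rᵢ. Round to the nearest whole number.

N ≈ 166

Σ MᵢCᵢ = 0·21 + 21·26 + 45·40 + 73·18 = 0 + 546 + 1800 + 1314 = 3660
Σ Rᵢ = 0 + 2 + 12 + 8 = 22
N̂ = 3660 / 22 ≈ 166.4 → 166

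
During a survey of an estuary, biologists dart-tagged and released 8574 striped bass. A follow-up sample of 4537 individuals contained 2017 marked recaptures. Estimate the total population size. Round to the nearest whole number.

N = (8574 × 4537) / 2017 = 38900238 / 2017 ≈ 19286.2 → 19286

N ≈ 19,286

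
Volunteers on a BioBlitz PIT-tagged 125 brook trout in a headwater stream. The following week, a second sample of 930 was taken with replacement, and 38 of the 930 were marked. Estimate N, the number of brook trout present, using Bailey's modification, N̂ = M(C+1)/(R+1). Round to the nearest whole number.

N ≈ 2984

N̂ = 125·(930+1)/(38+1) = 125·931/39 = 116375/39 ≈ 2984.0 → 2984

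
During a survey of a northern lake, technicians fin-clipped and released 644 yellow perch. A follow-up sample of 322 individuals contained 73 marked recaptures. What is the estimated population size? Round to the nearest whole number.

N = (644 × 322) / 73 = 207368 / 73 ≈ 2840.7 → 2841

N ≈ 2841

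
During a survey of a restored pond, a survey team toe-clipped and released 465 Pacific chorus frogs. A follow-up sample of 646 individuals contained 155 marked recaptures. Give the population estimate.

N = (465 × 646) / 155 = 300390 / 155 = 1938

N = 1938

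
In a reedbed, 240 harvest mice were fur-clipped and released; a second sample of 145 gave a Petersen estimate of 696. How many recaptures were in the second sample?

R = 50

From N = M·C/R: R = M·C / N = 240·145 / 696 = 34800 / 696 = 50.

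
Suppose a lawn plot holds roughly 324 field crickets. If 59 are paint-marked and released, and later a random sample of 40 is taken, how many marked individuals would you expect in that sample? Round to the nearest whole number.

The marked fraction of the population is 59/324, so in a sample of 40 expect C·(M/N) marked.
E[R] = 59 × 40 / 324 = 2360 / 324 ≈ 7.3 → 7

expected recaptures ≈ 7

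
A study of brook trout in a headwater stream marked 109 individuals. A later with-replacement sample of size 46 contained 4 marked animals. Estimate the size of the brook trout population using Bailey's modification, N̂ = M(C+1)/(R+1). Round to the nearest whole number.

N̂ = 109·(46+1)/(4+1) = 109·47/5 = 5123/5 ≈ 1024.6 → 1025

N ≈ 1025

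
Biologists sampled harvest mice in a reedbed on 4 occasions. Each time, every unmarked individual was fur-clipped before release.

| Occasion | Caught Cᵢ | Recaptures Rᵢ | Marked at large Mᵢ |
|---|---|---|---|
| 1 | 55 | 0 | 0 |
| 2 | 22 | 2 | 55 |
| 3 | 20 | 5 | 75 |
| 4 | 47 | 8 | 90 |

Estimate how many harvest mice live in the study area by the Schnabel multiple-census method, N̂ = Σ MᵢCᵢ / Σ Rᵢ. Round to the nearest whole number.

Σ MᵢCᵢ = 0·55 + 55·22 + 75·20 + 90·47 = 0 + 1210 + 1500 + 4230 = 6940
Σ Rᵢ = 0 + 2 + 5 + 8 = 15
N̂ = 6940 / 15 ≈ 462.7 → 463

N ≈ 463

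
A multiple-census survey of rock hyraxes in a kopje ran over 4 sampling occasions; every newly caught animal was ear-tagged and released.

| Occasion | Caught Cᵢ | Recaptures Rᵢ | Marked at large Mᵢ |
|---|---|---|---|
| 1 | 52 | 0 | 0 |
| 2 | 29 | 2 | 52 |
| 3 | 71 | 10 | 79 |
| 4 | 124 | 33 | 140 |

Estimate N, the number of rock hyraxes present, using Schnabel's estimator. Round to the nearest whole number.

N ≈ 544

Σ MᵢCᵢ = 0·52 + 52·29 + 79·71 + 140·124 = 0 + 1508 + 5609 + 17360 = 24477
Σ Rᵢ = 0 + 2 + 10 + 33 = 45
N̂ = 24477 / 45 ≈ 543.9 → 544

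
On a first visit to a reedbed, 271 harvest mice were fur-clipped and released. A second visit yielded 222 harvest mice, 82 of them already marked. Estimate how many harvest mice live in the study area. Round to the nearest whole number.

N ≈ 734

The marked fraction in the recapture sample should equal the marked fraction in the population: 82/222 = 271/N.
N = (271 × 222) / 82 = 60162 / 82 ≈ 733.7 → 734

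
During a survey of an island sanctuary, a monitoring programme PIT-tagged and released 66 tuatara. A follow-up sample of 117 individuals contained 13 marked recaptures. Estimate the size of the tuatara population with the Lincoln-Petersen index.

N = 594

The marked fraction in the recapture sample should equal the marked fraction in the population: 13/117 = 66/N.
N = (66 × 117) / 13 = 7722 / 13 = 594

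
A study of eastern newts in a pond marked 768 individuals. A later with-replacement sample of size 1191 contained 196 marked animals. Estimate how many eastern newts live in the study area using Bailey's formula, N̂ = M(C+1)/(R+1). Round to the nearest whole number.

N̂ = 768·(1191+1)/(196+1) = 768·1192/197 = 915456/197 ≈ 4647.0 → 4647

N ≈ 4647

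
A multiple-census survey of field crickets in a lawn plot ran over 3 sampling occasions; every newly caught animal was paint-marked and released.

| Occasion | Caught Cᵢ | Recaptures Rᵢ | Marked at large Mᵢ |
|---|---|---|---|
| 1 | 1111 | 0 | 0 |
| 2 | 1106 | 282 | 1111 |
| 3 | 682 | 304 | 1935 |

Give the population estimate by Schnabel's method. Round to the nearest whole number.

N ≈ 4349

Σ MᵢCᵢ = 0·1111 + 1111·1106 + 1935·682 = 0 + 1228766 + 1319670 = 2548436
Σ Rᵢ = 0 + 282 + 304 = 586
N̂ = 2548436 / 586 ≈ 4348.9 → 4349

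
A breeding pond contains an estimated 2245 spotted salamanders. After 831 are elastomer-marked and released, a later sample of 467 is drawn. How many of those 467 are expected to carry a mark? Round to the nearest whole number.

Expected recaptures E[R] = M·C / N.
E[R] = 831 × 467 / 2245 = 388077 / 2245 ≈ 172.9 → 173

expected recaptures ≈ 173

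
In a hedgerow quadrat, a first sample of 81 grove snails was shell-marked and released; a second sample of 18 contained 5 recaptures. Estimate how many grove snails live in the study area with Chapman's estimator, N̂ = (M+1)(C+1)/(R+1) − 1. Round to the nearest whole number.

N̂ = (81+1)(18+1)/(5+1) − 1 = 82·19/6 − 1
= 1558/6 − 1 ≈ 259.7 − 1 ≈ 258.7 → 259

N ≈ 259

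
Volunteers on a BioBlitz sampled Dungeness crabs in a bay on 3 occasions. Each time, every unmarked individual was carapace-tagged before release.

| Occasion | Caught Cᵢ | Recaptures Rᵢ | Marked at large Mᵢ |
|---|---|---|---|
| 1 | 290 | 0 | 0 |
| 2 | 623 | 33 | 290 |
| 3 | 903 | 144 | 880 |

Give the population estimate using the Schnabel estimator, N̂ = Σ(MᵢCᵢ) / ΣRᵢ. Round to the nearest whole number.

Σ MᵢCᵢ = 0·290 + 290·623 + 880·903 = 0 + 180670 + 794640 = 975310
Σ Rᵢ = 0 + 33 + 144 = 177
N̂ = 975310 / 177 ≈ 5510.2 → 5510

N ≈ 5510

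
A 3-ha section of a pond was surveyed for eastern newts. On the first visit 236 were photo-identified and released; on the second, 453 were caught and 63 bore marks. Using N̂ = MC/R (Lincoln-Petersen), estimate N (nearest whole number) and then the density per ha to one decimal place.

N̂ = 236·453/63 = 106908/63 ≈ 1697.0 → 1697
Density = N̂ / area = 1697 / 3 ≈ 565.67 → 565.7 per ha

density ≈ 565.7 eastern newts per ha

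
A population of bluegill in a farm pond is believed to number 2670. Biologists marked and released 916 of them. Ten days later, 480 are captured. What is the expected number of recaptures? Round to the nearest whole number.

Expected recaptures E[R] = M·C / N.
E[R] = 916 × 480 / 2670 = 439680 / 2670 ≈ 164.7 → 165

expected recaptures ≈ 165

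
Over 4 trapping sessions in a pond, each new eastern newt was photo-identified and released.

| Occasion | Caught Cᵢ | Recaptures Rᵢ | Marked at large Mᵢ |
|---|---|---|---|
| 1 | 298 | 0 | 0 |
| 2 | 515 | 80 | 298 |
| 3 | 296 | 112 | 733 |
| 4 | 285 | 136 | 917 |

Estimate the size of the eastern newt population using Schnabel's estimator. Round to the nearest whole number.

Σ MᵢCᵢ = 0·298 + 298·515 + 733·296 + 917·285 = 0 + 153470 + 216968 + 261345 = 631783
Σ Rᵢ = 0 + 80 + 112 + 136 = 328
N̂ = 631783 / 328 ≈ 1926.2 → 1926

N ≈ 1926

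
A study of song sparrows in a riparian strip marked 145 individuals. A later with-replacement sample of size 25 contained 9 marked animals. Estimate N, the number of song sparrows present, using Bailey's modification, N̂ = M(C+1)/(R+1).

N = 377

N̂ = 145·(25+1)/(9+1) = 145·26/10 = 3770/10 = 377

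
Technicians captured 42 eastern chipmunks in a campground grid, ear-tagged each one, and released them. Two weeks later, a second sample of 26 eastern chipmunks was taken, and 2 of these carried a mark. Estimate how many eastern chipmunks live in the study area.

If marked individuals mix randomly, R/C ≈ M/N, giving N ≈ M·C/R.
N = (42 × 26) / 2 = 1092 / 2 = 546

N = 546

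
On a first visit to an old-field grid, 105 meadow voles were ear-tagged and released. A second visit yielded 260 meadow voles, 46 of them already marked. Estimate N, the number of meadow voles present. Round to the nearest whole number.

N ≈ 593

The marked fraction in the recapture sample should equal the marked fraction in the population: 46/260 = 105/N.
N = (105 × 260) / 46 = 27300 / 46 ≈ 593.48 → 593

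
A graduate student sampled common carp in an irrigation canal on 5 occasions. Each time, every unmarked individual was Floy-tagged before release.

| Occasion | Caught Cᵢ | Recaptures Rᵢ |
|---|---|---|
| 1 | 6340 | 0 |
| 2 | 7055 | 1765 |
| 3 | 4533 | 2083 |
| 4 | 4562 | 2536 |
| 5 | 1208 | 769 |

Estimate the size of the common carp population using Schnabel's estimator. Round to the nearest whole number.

N ≈ 25,323

Marked at large before each occasion: Mᵢ = Σⱼ<ᵢ (Cⱼ − Rⱼ) → M1=0, M2=6340, M3=11630, M4=14080, M5=16106
Σ MᵢCᵢ = 0·6340 + 6340·7055 + 11630·4533 + 14080·4562 + 16106·1208 = 0 + 44728700 + 52718790 + 64232960 + 19456048 = 181136498
Σ Rᵢ = 0 + 1765 + 2083 + 2536 + 769 = 7153
N̂ = 181136498 / 7153 ≈ 25323.2 → 25323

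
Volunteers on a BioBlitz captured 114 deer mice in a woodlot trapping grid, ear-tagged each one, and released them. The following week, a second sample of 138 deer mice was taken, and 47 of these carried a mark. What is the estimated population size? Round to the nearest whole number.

N ≈ 335

Lincoln-Petersen assumes M/N = R/C, so N = M·C / R.
N = (114 × 138) / 47 = 15732 / 47 ≈ 334.7 → 335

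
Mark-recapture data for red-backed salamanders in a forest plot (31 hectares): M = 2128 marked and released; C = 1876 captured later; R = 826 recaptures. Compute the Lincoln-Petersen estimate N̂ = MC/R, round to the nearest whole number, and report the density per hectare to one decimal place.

density ≈ 155.9 red-backed salamanders per hectare

N̂ = 2128·1876/826 = 3992128/826 ≈ 4833.1 → 4833
Density = N̂ / area = 4833 / 31 ≈ 155.90 → 155.9 per hectare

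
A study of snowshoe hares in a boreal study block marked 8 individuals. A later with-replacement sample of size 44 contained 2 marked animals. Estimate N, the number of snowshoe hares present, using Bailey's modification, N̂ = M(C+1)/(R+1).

N = 120

N̂ = 8·(44+1)/(2+1) = 8·45/3 = 360/3 = 120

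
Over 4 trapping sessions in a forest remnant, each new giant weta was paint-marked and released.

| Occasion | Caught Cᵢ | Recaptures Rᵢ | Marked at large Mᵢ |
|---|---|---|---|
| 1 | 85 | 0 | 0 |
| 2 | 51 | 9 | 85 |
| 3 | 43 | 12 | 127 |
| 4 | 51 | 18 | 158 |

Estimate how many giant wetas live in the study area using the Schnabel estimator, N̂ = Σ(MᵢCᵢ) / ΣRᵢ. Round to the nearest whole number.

N ≈ 458

Σ MᵢCᵢ = 0·85 + 85·51 + 127·43 + 158·51 = 0 + 4335 + 5461 + 8058 = 17854
Σ Rᵢ = 0 + 9 + 12 + 18 = 39
N̂ = 17854 / 39 ≈ 457.8 → 458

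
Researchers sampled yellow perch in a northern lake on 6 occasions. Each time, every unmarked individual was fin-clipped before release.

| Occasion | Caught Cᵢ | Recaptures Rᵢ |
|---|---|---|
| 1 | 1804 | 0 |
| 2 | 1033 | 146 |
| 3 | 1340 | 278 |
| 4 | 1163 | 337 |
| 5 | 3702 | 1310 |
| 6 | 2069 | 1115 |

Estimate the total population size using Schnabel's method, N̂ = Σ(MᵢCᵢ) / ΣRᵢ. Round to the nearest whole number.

N ≈ 12,934

Marked at large before each occasion: Mᵢ = Σⱼ<ᵢ (Cⱼ − Rⱼ) → M1=0, M2=1804, M3=2691, M4=3753, M5=4579, M6=6971
Σ MᵢCᵢ = 0·1804 + 1804·1033 + 2691·1340 + 3753·1163 + 4579·3702 + 6971·2069 = 0 + 1863532 + 3605940 + 4364739 + 16951458 + 14422999 = 41208668
Σ Rᵢ = 0 + 146 + 278 + 337 + 1310 + 1115 = 3186
N̂ = 41208668 / 3186 ≈ 12934.3 → 12934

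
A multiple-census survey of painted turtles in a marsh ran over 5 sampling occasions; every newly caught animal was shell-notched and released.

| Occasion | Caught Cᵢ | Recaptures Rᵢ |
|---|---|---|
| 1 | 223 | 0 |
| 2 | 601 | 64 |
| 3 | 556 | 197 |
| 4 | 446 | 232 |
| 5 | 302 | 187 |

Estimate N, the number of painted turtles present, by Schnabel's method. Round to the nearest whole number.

N ≈ 2144

Marked at large before each occasion: Mᵢ = Σⱼ<ᵢ (Cⱼ − Rⱼ) → M1=0, M2=223, M3=760, M4=1119, M5=1333
Σ MᵢCᵢ = 0·223 + 223·601 + 760·556 + 1119·446 + 1333·302 = 0 + 134023 + 422560 + 499074 + 402566 = 1458223
Σ Rᵢ = 0 + 64 + 197 + 232 + 187 = 680
N̂ = 1458223 / 680 ≈ 2144.4 → 2144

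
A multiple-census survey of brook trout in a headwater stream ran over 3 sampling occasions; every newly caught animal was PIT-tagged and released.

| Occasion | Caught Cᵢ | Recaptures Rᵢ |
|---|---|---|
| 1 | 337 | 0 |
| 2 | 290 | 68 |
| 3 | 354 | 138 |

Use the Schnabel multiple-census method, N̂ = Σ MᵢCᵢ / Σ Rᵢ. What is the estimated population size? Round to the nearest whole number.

Marked at large before each occasion: Mᵢ = Σⱼ<ᵢ (Cⱼ − Rⱼ) → M1=0, M2=337, M3=559
Σ MᵢCᵢ = 0·337 + 337·290 + 559·354 = 0 + 97730 + 197886 = 295616
Σ Rᵢ = 0 + 68 + 138 = 206
N̂ = 295616 / 206 ≈ 1435.0 → 1435

N ≈ 1435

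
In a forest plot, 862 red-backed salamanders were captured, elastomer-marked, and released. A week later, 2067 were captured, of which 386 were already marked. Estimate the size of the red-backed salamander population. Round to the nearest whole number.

The marked fraction in the recapture sample should equal the marked fraction in the population: 386/2067 = 862/N.
N = (862 × 2067) / 386 = 1781754 / 386 ≈ 4615.9 → 4616

N ≈ 4616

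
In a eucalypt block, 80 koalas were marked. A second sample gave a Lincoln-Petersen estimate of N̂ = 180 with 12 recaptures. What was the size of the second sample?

From N = M·C/R: C = N·R / M = 180·12 / 80 = 2160 / 80 = 27.

C = 27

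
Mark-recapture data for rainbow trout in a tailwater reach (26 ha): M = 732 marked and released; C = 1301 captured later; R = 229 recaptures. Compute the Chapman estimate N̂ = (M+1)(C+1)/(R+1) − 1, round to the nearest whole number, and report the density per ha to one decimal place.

density ≈ 159.5 rainbow trout per ha

N̂ = 733·1302/230 − 1 = 954366/230 − 1 ≈ 4148.4 → 4148
Density = N̂ / area = 4148 / 26 ≈ 159.54 → 159.5 per ha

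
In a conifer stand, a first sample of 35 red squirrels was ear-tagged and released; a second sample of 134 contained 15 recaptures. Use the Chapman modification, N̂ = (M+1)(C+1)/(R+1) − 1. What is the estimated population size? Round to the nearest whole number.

N ≈ 303

N̂ = (35+1)(134+1)/(15+1) − 1 = 36·135/16 − 1
= 4860/16 − 1 ≈ 303.8 − 1 ≈ 302.8 → 303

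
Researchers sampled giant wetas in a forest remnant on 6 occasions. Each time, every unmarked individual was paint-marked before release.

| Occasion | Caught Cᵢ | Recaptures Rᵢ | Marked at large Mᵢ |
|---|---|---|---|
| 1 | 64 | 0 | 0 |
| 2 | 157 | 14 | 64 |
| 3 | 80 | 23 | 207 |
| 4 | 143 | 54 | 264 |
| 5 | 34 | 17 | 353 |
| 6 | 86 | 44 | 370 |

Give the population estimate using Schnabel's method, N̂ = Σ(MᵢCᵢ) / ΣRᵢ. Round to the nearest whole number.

Σ MᵢCᵢ = 0·64 + 64·157 + 207·80 + 264·143 + 353·34 + 370·86 = 0 + 10048 + 16560 + 37752 + 12002 + 31820 = 108182
Σ Rᵢ = 0 + 14 + 23 + 54 + 17 + 44 = 152
N̂ = 108182 / 152 ≈ 711.7 → 712

N ≈ 712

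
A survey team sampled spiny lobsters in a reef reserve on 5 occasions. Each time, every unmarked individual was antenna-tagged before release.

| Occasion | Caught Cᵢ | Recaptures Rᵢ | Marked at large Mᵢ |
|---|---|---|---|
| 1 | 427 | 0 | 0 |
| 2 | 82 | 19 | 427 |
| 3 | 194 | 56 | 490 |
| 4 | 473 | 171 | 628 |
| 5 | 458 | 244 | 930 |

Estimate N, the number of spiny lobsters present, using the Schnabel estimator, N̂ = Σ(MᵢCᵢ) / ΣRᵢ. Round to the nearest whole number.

N ≈ 1741

Σ MᵢCᵢ = 0·427 + 427·82 + 490·194 + 628·473 + 930·458 = 0 + 35014 + 95060 + 297044 + 425940 = 853058
Σ Rᵢ = 0 + 19 + 56 + 171 + 244 = 490
N̂ = 853058 / 490 ≈ 1740.9 → 1741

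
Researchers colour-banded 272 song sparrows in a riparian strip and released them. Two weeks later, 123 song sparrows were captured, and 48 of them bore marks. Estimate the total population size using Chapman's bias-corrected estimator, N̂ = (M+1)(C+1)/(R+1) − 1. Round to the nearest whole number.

N ≈ 690

N̂ = (272+1)(123+1)/(48+1) − 1 = 273·124/49 − 1
= 33852/49 − 1 ≈ 690.9 − 1 ≈ 689.9 → 690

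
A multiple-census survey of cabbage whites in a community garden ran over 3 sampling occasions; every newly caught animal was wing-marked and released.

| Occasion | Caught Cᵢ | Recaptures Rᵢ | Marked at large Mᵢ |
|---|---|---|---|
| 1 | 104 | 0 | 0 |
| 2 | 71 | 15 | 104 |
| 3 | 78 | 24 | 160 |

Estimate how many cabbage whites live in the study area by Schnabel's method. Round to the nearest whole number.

Σ MᵢCᵢ = 0·104 + 104·71 + 160·78 = 0 + 7384 + 12480 = 19864
Σ Rᵢ = 0 + 15 + 24 = 39
N̂ = 19864 / 39 ≈ 509.3 → 509

N ≈ 509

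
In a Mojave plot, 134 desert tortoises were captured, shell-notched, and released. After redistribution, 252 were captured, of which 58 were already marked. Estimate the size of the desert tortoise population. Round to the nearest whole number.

N ≈ 582

If marked individuals mix randomly, R/C ≈ M/N, giving N ≈ M·C/R.
N = (134 × 252) / 58 = 33768 / 58 ≈ 582.2 → 582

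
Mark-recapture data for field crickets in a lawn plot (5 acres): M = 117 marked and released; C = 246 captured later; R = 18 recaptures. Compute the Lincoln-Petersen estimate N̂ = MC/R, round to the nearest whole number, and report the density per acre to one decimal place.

density ≈ 319.8 field crickets per acre

N̂ = 117·246/18 = 28782/18 = 1599
Density = N̂ / area = 1599 / 5 ≈ 319.80 → 319.8 per acre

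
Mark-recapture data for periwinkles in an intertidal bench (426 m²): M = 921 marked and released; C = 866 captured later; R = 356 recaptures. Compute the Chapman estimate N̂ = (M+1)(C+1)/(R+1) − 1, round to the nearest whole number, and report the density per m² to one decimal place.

N̂ = 922·867/357 − 1 = 799374/357 − 1 ≈ 2238.1 → 2238
Density = N̂ / area = 2238 / 426 ≈ 5.25 → 5.3 per m²

density ≈ 5.3 periwinkles per m²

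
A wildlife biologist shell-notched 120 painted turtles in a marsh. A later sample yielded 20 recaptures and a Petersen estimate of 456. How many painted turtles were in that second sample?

From N = M·C/R: C = N·R / M = 456·20 / 120 = 9120 / 120 = 76.

C = 76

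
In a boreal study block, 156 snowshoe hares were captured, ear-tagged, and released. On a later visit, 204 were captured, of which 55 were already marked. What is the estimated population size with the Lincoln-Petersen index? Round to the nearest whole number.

N ≈ 579

Lincoln-Petersen assumes M/N = R/C, so N = M·C / R.
N = (156 × 204) / 55 = 31824 / 55 ≈ 578.6 → 579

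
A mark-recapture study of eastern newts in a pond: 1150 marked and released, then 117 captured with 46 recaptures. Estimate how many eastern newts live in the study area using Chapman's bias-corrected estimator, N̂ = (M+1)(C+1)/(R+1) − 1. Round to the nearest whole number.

N̂ = (1150+1)(117+1)/(46+1) − 1 = 1151·118/47 − 1
= 135818/47 − 1 ≈ 2889.7 − 1 ≈ 2888.7 → 2889

N ≈ 2889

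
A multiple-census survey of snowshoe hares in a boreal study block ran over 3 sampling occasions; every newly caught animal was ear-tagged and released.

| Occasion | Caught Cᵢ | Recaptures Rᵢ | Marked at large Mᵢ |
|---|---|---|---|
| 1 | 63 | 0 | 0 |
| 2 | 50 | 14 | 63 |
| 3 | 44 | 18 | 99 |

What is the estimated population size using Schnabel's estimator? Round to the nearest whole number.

Σ MᵢCᵢ = 0·63 + 63·50 + 99·44 = 0 + 3150 + 4356 = 7506
Σ Rᵢ = 0 + 14 + 18 = 32
N̂ = 7506 / 32 ≈ 234.6 → 235

N ≈ 235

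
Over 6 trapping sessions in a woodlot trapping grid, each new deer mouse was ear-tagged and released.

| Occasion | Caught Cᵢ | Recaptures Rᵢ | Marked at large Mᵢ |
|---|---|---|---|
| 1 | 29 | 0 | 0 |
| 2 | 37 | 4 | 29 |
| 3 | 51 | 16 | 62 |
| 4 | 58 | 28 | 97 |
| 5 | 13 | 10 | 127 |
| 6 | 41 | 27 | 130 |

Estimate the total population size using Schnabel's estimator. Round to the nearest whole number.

Σ MᵢCᵢ = 0·29 + 29·37 + 62·51 + 97·58 + 127·13 + 130·41 = 0 + 1073 + 3162 + 5626 + 1651 + 5330 = 16842
Σ Rᵢ = 0 + 4 + 16 + 28 + 10 + 27 = 85
N̂ = 16842 / 85 ≈ 198.1 → 198

N ≈ 198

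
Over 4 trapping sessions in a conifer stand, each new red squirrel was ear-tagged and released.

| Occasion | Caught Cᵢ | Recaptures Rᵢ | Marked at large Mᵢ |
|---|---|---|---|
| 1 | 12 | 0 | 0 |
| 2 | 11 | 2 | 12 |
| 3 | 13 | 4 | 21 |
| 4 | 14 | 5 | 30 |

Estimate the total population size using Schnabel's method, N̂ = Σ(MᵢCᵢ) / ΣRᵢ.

Σ MᵢCᵢ = 0·12 + 12·11 + 21·13 + 30·14 = 0 + 132 + 273 + 420 = 825
Σ Rᵢ = 0 + 2 + 4 + 5 = 11
N̂ = 825 / 11 = 75

N = 75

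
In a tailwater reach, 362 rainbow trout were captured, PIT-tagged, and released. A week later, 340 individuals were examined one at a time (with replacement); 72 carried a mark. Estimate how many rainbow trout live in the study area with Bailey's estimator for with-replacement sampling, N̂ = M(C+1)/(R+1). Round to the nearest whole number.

N ≈ 1691

N̂ = 362·(340+1)/(72+1) = 362·341/73 = 123442/73 ≈ 1691.0 → 1691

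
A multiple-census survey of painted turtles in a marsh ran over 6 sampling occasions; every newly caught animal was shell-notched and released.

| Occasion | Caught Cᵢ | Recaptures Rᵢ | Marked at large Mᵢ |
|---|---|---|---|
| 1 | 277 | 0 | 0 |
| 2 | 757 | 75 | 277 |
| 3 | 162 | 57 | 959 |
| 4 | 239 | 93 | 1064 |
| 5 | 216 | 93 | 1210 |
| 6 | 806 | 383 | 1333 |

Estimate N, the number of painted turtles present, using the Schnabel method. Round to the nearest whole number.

Σ MᵢCᵢ = 0·277 + 277·757 + 959·162 + 1064·239 + 1210·216 + 1333·806 = 0 + 209689 + 155358 + 254296 + 261360 + 1074398 = 1955101
Σ Rᵢ = 0 + 75 + 57 + 93 + 93 + 383 = 701
N̂ = 1955101 / 701 ≈ 2789.0 → 2789

N ≈ 2789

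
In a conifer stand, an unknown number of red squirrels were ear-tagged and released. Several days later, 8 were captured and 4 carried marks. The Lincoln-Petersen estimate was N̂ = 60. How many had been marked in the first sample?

From N = M·C/R: M = N·R / C = 60·4 / 8 = 240 / 8 = 30.

M = 30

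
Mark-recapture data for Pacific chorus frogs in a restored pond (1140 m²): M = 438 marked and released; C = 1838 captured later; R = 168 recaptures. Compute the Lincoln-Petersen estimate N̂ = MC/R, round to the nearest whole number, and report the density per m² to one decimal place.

N̂ = 438·1838/168 = 805044/168 ≈ 4791.9 → 4792
Density = N̂ / area = 4792 / 1140 ≈ 4.20 → 4.2 per m²

density ≈ 4.2 Pacific chorus frogs per m²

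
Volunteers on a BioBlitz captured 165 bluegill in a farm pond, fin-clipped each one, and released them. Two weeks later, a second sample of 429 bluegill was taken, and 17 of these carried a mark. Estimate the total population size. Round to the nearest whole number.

The marked fraction in the recapture sample should equal the marked fraction in the population: 17/429 = 165/N.
N = (165 × 429) / 17 = 70785 / 17 ≈ 4163.8 → 4164

N ≈ 4164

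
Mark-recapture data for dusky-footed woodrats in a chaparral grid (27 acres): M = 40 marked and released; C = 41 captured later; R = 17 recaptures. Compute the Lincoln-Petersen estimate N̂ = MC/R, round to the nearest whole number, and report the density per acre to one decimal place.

N̂ = 40·41/17 = 1640/17 ≈ 96.47 → 96
Density = N̂ / area = 96 / 27 ≈ 3.56 → 3.6 per acre

density ≈ 3.6 dusky-footed woodrats per acre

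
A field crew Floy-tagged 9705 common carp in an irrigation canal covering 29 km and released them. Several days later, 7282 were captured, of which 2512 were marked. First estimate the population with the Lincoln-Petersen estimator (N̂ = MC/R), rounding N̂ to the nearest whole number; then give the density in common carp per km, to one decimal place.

N̂ = 9705·7282/2512 = 70671810/2512 ≈ 28133.7 → 28134
Density = N̂ / area = 28134 / 29 ≈ 970.14 → 970.1 per km

density ≈ 970.1 common carp per km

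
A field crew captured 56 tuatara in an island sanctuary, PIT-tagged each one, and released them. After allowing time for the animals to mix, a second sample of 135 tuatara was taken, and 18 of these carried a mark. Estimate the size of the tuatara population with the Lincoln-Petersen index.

N = (56 × 135) / 18 = 7560 / 18 = 420

N = 420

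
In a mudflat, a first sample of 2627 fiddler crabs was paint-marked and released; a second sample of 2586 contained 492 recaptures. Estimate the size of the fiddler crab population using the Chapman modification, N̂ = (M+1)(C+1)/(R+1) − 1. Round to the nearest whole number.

N ≈ 13,789

N̂ = (2627+1)(2586+1)/(492+1) − 1 = 2628·2587/493 − 1
= 6798636/493 − 1 ≈ 13790.3 − 1 ≈ 13789.3 → 13789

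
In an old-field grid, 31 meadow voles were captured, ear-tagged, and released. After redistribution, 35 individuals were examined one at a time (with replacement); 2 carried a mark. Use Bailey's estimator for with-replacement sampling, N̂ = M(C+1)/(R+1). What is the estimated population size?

N̂ = 31·(35+1)/(2+1) = 31·36/3 = 1116/3 = 372

N = 372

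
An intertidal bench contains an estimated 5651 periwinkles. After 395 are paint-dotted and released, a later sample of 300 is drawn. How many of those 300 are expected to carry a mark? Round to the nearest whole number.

expected recaptures ≈ 21

The marked fraction of the population is 395/5651, so in a sample of 300 expect C·(M/N) marked.
E[R] = 395 × 300 / 5651 = 118500 / 5651 ≈ 21.0 → 21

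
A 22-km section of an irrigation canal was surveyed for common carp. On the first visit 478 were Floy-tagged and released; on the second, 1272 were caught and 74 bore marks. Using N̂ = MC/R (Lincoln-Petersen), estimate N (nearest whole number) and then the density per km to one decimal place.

density ≈ 373.5 common carp per km

N̂ = 478·1272/74 = 608016/74 ≈ 8216.4 → 8216
Density = N̂ / area = 8216 / 22 ≈ 373.45 → 373.5 per km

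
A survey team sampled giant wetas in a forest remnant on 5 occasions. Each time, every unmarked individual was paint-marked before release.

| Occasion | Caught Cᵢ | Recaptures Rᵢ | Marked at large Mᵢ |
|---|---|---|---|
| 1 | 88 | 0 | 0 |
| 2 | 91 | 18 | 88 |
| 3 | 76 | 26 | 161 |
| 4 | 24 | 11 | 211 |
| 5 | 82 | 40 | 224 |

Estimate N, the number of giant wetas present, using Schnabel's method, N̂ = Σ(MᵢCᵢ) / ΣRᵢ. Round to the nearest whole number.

Σ MᵢCᵢ = 0·88 + 88·91 + 161·76 + 211·24 + 224·82 = 0 + 8008 + 12236 + 5064 + 18368 = 43676
Σ Rᵢ = 0 + 18 + 26 + 11 + 40 = 95
N̂ = 43676 / 95 ≈ 459.7 → 460

N ≈ 460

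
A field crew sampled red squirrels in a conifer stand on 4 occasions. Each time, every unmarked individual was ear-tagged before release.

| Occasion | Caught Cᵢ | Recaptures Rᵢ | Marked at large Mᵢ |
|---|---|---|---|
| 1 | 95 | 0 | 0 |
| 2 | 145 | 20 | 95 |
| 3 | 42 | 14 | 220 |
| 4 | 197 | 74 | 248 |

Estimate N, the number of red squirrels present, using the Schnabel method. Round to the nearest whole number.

N ≈ 665

Σ MᵢCᵢ = 0·95 + 95·145 + 220·42 + 248·197 = 0 + 13775 + 9240 + 48856 = 71871
Σ Rᵢ = 0 + 20 + 14 + 74 = 108
N̂ = 71871 / 108 ≈ 665.47 → 665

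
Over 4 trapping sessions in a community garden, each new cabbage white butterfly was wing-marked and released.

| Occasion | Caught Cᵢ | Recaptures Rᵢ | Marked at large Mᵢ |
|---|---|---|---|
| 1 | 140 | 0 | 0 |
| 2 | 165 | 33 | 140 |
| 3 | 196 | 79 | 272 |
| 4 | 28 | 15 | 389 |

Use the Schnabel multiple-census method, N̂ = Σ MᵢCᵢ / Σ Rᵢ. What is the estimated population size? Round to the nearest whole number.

Σ MᵢCᵢ = 0·140 + 140·165 + 272·196 + 389·28 = 0 + 23100 + 53312 + 10892 = 87304
Σ Rᵢ = 0 + 33 + 79 + 15 = 127
N̂ = 87304 / 127 ≈ 687.4 → 687

N ≈ 687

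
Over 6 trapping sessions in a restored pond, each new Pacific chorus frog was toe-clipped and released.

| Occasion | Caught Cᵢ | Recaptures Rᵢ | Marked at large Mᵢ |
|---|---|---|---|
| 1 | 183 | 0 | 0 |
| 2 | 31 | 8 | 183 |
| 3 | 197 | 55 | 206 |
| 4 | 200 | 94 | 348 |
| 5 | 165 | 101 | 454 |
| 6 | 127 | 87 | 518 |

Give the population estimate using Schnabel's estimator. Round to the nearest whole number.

Σ MᵢCᵢ = 0·183 + 183·31 + 206·197 + 348·200 + 454·165 + 518·127 = 0 + 5673 + 40582 + 69600 + 74910 + 65786 = 256551
Σ Rᵢ = 0 + 8 + 55 + 94 + 101 + 87 = 345
N̂ = 256551 / 345 ≈ 743.6 → 744

N ≈ 744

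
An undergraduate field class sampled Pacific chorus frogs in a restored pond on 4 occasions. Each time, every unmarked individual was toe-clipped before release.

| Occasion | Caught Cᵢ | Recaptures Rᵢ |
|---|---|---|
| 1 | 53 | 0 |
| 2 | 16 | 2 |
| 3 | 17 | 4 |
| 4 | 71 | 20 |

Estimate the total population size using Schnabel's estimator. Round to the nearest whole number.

Marked at large before each occasion: Mᵢ = Σⱼ<ᵢ (Cⱼ − Rⱼ) → M1=0, M2=53, M3=67, M4=80
Σ MᵢCᵢ = 0·53 + 53·16 + 67·17 + 80·71 = 0 + 848 + 1139 + 5680 = 7667
Σ Rᵢ = 0 + 2 + 4 + 20 = 26
N̂ = 7667 / 26 ≈ 294.9 → 295

N ≈ 295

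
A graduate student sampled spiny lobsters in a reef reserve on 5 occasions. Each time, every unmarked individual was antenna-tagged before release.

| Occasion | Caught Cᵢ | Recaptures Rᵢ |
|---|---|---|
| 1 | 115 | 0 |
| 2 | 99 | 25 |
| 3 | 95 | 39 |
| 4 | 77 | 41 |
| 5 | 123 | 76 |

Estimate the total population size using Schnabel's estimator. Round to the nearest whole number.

N ≈ 457

Marked at large before each occasion: Mᵢ = Σⱼ<ᵢ (Cⱼ − Rⱼ) → M1=0, M2=115, M3=189, M4=245, M5=281
Σ MᵢCᵢ = 0·115 + 115·99 + 189·95 + 245·77 + 281·123 = 0 + 11385 + 17955 + 18865 + 34563 = 82768
Σ Rᵢ = 0 + 25 + 39 + 41 + 76 = 181
N̂ = 82768 / 181 ≈ 457.3 → 457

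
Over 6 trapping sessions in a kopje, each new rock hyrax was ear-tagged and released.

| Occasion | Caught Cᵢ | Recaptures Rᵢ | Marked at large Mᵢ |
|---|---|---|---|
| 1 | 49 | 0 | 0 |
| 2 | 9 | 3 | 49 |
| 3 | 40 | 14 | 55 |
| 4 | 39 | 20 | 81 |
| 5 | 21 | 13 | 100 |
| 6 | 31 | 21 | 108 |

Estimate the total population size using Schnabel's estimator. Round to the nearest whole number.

Σ MᵢCᵢ = 0·49 + 49·9 + 55·40 + 81·39 + 100·21 + 108·31 = 0 + 441 + 2200 + 3159 + 2100 + 3348 = 11248
Σ Rᵢ = 0 + 3 + 14 + 20 + 13 + 21 = 71
N̂ = 11248 / 71 ≈ 158.4 → 158

N ≈ 158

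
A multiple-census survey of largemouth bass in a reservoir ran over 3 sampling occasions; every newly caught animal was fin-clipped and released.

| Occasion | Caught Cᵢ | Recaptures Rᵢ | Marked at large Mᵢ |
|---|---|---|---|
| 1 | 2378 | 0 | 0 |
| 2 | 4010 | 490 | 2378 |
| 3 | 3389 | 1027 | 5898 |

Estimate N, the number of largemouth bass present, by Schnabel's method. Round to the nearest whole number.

Σ MᵢCᵢ = 0·2378 + 2378·4010 + 5898·3389 = 0 + 9535780 + 19988322 = 29524102
Σ Rᵢ = 0 + 490 + 1027 = 1517
N̂ = 29524102 / 1517 ≈ 19462.2 → 19462

N ≈ 19,462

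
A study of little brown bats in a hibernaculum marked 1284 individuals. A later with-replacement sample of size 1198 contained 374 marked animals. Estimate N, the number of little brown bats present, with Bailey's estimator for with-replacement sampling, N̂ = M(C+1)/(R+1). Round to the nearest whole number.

N ≈ 4105

N̂ = 1284·(1198+1)/(374+1) = 1284·1199/375 = 1539516/375 ≈ 4105.4 → 4105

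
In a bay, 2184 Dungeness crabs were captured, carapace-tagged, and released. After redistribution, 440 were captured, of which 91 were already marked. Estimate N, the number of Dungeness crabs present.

N = 10,560

Lincoln-Petersen assumes M/N = R/C, so N = M·C / R.
N = (2184 × 440) / 91 = 960960 / 91 = 10560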